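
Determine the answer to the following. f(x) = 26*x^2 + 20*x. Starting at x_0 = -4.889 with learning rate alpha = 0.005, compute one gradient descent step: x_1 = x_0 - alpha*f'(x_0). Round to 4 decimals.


We compute the gradient at x_0 and apply the update.
f'(x) = 52*x + 20
f'(-4.889) = 52*-4.889 + 20 = -234.228
x_1 = -4.889 - 0.005*-234.228 = -3.7179


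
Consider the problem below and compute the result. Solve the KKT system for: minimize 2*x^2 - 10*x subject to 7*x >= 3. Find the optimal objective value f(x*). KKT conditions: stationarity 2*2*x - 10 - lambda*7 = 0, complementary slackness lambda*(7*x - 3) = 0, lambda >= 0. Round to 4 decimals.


Step 1: Try lambda = 0 (constraint inactive).
Stationarity: 2*2*x - 10 = 0
x* = 10/(2*2) = 2.5
Check constraint: 7*2.5 = 17.5 >= 3 -- satisfied.
Step 2: Compute optimal value.
f(x*) = 2*2.5^2 - 10*2.5 = -12.5


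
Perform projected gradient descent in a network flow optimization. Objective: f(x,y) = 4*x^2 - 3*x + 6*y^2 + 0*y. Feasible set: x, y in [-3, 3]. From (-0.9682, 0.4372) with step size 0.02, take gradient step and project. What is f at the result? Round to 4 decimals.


Step 1: Compute gradient at (-0.9682, 0.4372).
grad_x = 2*4*-0.9682 - 3 = -10.7456
grad_y = 2*6*0.4372 + 0 = 5.2464
Step 2: Gradient step.
x_raw = -0.9682 - 0.02*-10.7456 = -0.7533
y_raw = 0.4372 - 0.02*5.2464 = 0.3323
Step 3: Project onto [-3, 3].
x_proj = clip(-0.7533) = -0.7533
y_proj = clip(0.3323) = 0.3323
Step 4: Evaluate f.
f(-0.7533, 0.3323) = 5.1921


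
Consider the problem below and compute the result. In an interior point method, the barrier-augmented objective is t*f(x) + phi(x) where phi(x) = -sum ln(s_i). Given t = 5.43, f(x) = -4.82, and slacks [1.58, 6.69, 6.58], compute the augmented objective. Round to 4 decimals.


Step 1: Compute log-barrier.
ln values: [0.4574, 1.9006, 1.884]
phi = -(0.4574 + 1.9006 + 1.884) = -4.2421
Step 2: Compute augmented objective.
t*f(x) = 5.43*-4.82 = -26.1726
Total = -26.1726 - 4.2421 = -30.4147


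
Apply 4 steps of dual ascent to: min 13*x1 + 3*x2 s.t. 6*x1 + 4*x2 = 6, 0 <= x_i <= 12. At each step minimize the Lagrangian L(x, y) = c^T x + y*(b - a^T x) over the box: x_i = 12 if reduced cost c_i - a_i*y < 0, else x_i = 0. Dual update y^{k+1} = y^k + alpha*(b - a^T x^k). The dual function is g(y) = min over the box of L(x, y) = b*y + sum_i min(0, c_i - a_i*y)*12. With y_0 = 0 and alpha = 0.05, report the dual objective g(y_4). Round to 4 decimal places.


Dual ascent for LP: min 13*x1 + 3*x2, 6*x1 + 4*x2 = 6, 0 <= x_i <= 12
Step 1: y^k = 0.0, reduced costs: (13.0, 3.0)
  x^k = (0.0, 0.0), subgradient = b - a^T x = 6.0
  y^{k+1} = 0.0 + 0.05*6.0 = 0.3
Step 2: y^k = 0.3, reduced costs: (11.2, 1.8)
  x^k = (0.0, 0.0), subgradient = b - a^T x = 6.0
  y^{k+1} = 0.3 + 0.05*6.0 = 0.6
Step 3: y^k = 0.6, reduced costs: (9.4, 0.6)
  x^k = (0.0, 0.0), subgradient = b - a^T x = 6.0
  y^{k+1} = 0.6 + 0.05*6.0 = 0.9
Step 4: y^k = 0.9, reduced costs: (7.6, -0.6)
  x^k = (0.0, 12.0), subgradient = b - a^T x = -42.0
  y^{k+1} = 0.9 + 0.05*-42.0 = -1.2
Dual objective at y_4 = -1.2: reduced costs (20.2, 7.8), box minimizer x = (0.0, 0.0)
g(y_4) = b*y + (c1 - a1*y)*x1 + (c2 - a2*y)*x2 = 6*(-1.2) + 20.2*0.0 + 7.8*0.0 = -7.2 + 0.0 + 0.0 = -7.2


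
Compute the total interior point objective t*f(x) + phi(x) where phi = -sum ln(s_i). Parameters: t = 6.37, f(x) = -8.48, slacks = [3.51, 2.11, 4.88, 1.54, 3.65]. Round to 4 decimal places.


Step 1: Compute log-barrier.
ln values: [1.2556, 0.7467, 1.5851, 0.4318, 1.2947]
phi = -(1.2556 + 0.7467 + 1.5851 + 0.4318 + 1.2947) = -5.314
Step 2: Compute augmented objective.
t*f(x) = 6.37*-8.48 = -54.0176
Total = -54.0176 - 5.314 = -59.3316


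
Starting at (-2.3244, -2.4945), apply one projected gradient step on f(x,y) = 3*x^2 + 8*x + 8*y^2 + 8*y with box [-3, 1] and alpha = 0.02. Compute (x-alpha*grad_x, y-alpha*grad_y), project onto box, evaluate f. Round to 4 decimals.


Step 1: Compute gradient at (-2.3244, -2.4945).
grad_x = 2*3*-2.3244 + 8 = -5.9464
grad_y = 2*8*-2.4945 + 8 = -31.912
Step 2: Gradient step.
x_raw = -2.3244 - 0.02*-5.9464 = -2.2055
y_raw = -2.4945 - 0.02*-31.912 = -1.8563
Step 3: Project onto [-3, 1].
x_proj = clip(-2.2055) = -2.2055
y_proj = clip(-1.8563) = -1.8563
Step 4: Evaluate f.
f(-2.2055, -1.8563) = 9.6641


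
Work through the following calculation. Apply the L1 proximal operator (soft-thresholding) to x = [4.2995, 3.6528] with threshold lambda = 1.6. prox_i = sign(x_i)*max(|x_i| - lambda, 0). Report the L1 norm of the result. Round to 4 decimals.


Soft-thresholding with lambda = 1.6:
prox(4.2995) = sign(4.2995)*max(|4.2995| - 1.6, 0) = 2.6995
prox(3.6528) = sign(3.6528)*max(|3.6528| - 1.6, 0) = 2.0528
prox(x) = [2.6995, 2.0528]
||prox(x)||_1 = 2.6995 + 2.0528 = 4.7523


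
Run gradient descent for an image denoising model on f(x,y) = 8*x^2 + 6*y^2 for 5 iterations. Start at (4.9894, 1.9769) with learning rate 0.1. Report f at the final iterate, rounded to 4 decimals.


Gradient descent on f(x,y) = 8*x^2 + 6*y^2.
Starting point: (4.9894, 1.9769), alpha = 0.1
Step 1: grad_x = 2*8*4.9894 = 79.8304, grad_y = 2*6*1.9769 = 23.7228
  x_1 = 4.9894 - 0.1*79.8304 = -2.9936
  y_1 = 1.9769 - 0.1*23.7228 = -0.3954
Step 2: grad_x = 2*8*-2.9936 = -47.8982, grad_y = 2*6*-0.3954 = -4.7446
  x_2 = -2.9936 - 0.1*-47.8982 = 1.7962
  y_2 = -0.3954 - 0.1*-4.7446 = 0.0791
Step 3: grad_x = 2*8*1.7962 = 28.7389, grad_y = 2*6*0.0791 = 0.9489
  x_3 = 1.7962 - 0.1*28.7389 = -1.0777
  y_3 = 0.0791 - 0.1*0.9489 = -0.0158
Step 4: grad_x = 2*8*-1.0777 = -17.2434, grad_y = 2*6*-0.0158 = -0.1898
  x_4 = -1.0777 - 0.1*-17.2434 = 0.6466
  y_4 = -0.0158 - 0.1*-0.1898 = 0.0032
Step 5: grad_x = 2*8*0.6466 = 10.346, grad_y = 2*6*0.0032 = 0.038
  x_5 = 0.6466 - 0.1*10.346 = -0.388
  y_5 = 0.0032 - 0.1*0.038 = -0.0006
f(-0.388, -0.0006) = 8*(-0.388)^2 + 6*(-0.0006)^2 = 1.2042


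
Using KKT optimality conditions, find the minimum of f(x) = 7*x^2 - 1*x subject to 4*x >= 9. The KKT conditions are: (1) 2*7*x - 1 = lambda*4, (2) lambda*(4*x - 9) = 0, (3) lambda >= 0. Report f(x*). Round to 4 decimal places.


Step 1: Try lambda = 0 (constraint inactive).
x_unc = 1/(2*7) = 0.0714
Check: 4*0.0714 = 0.2856 < 9 -- violated!
Step 2: Constraint must be active: 4*x = 9
x* = 9/4 = 2.25
lambda = (2*7*2.25 - 1)/4 = 7.625
Step 3: Compute optimal value.
f(x*) = 7*2.25^2 - 1*2.25 = 33.1875


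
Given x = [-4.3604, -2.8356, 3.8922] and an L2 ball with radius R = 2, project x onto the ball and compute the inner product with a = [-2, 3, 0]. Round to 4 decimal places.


Step 1: Compute ||x|| (intermediates to 6 decimals).
||x|| = sqrt((-4.3604)^2 + (-2.8356)^2 + 3.8922^2) = 6.496379
Step 2: Project.
Since ||x|| > R, scale = R/||x|| = 2/6.496379 = 0.307864, proj(x) = scale * x
proj(x) = [-1.34241, -0.872979, 1.198268]
Step 3: Dot product.
a^T * proj(x) = -2*(-1.34241) + 3*(-0.872979) + 0*1.198268 = 0.0659


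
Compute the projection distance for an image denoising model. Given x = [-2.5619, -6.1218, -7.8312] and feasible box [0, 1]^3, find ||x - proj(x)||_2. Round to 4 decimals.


Project each component onto [0, 1].
clip(-2.5619) = 0.0, clip(-6.1218) = 0.0, clip(-7.8312) = 0.0
Projection = [0.0, 0.0, 0.0]
Squared diffs: [6.5633, 37.4764, 61.3277]
Distance = sqrt(105.3674) = 10.2649


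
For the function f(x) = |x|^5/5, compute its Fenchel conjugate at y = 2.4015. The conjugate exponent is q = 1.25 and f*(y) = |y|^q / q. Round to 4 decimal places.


The conjugate exponent q satisfies 1/p + 1/q = 1.
p = 5, so q = 5/(5 - 1) = 1.25
|y|^q = 2.4015^1.25 = 2.9895
f*(2.4015) = 2.9895 / 1.25 = 2.3916


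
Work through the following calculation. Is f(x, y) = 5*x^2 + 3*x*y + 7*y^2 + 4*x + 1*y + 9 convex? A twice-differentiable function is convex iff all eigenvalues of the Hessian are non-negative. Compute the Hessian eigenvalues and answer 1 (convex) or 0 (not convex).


The Hessian of f(x,y) = 5*x^2 + 3*x*y + 7*y^2 + 4*x + 1*y + 9 is:
H = [[10, 3], [3, 14]]
Trace = 10 + 14 = 24
Determinant = 10*14 - (3)^2 = 131
Discriminant = (24)^2 - 4*131 = 52.0
Eigenvalues: lambda_1 = 8.3944, lambda_2 = 15.6056
The function is convex.

1


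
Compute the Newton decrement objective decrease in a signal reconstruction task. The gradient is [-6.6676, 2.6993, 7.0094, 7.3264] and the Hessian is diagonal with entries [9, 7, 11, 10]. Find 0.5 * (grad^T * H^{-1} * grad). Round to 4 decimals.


Step 1: H is diagonal, so H^(-1) * g = [-0.7408, 0.3856, 0.6372, 0.7326].
Step 2: g^T H^(-1) g = sum_i g_i^2 / H_ii
  = (-6.6676)^2/9 + (2.6993)^2/7 + (7.0094)^2/11 + (7.3264)^2/10
  = 4.9397 + 1.0409 + 4.4665 + 5.3676 = 15.8147
Step 3: Objective decrease = 0.5 * g^T H^(-1) g = 7.9073


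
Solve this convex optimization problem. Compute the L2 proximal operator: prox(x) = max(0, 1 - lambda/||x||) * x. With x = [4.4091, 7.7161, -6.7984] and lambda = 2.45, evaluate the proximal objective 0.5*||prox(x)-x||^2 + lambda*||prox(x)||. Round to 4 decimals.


Step 1: Compute ||x||.
||x|| = 11.1891
Step 2: Compute scaling factor.
scale = max(0, 1 - 2.45/11.1891) = 0.781
Step 3: prox(x) = [3.4437, 6.0266, -5.3098]
||prox(x)|| = 8.7391
Step 4: Proximal objective.
0.5*||prox-x||^2 = 3.0013
lambda*||prox|| = 21.4108
Total = 24.4121


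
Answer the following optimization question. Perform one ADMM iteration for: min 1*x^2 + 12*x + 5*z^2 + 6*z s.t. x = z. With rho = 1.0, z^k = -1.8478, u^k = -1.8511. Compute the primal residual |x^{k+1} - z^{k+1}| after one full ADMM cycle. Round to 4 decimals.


ADMM iteration with rho = 1.0, z^k = -1.8478, u^k = -1.8511
Step 1: x-update.
Minimize 1*x^2 + 12*x + (1.0/2)*(x + 1.8478 - 1.8511)^2
FOC: (2*1 + 1.0)*x = -12 + 1.0*(-1.8478 + 1.8511)
x^{k+1} = -3.9989
Step 2: z-update.
Minimize 5*z^2 + 6*z + (1.0/2)*(-3.9989 - z - 1.8511)^2
FOC: (2*5 + 1.0)*z = -6 + 1.0*(-3.9989 - 1.8511)
z^{k+1} = -1.0773
Step 3: u-update.
u^{k+1} = -1.8511 - 3.9989 + 1.0773 = -4.7727
Step 4: Primal residual = |-3.9989 + 1.0773| = 2.9216


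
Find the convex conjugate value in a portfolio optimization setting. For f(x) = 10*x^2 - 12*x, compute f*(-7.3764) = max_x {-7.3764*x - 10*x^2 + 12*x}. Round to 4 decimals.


f*(y) = sup_x {y*x - a*x^2 - b*x} = sup_x {(y-b)*x - a*x^2}
FOC: (y - b) - 2a*x = 0 => x* = (y - b)/(2a)
x* = (-7.3764 + 12)/(2*10) = 0.2312
f*(-7.3764) = (y-b)^2/(4a) = (-7.3764 + 12)^2/(4*10)
= 21.3777/40 = 0.5344


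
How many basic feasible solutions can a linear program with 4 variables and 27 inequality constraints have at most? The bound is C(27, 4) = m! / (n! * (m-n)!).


Each vertex corresponds to some choice of n active constraints out of m, so the number of vertices is at most C(m, n) = m! / (n!(m-n)!).
m = 27, n = 4
Numerator: 27 * 26 * 25 * 24
Denominator: 4! = 24
C(27, 4) = 17550


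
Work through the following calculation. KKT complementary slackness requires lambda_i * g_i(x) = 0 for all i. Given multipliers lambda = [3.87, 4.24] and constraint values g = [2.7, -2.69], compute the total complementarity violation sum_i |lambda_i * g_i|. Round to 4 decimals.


KKT complementary slackness check:
lambda_1 * g_1 = 3.87 * 2.7 = 10.449
lambda_2 * g_2 = 4.24 * -2.69 = -11.4056
Total violation = 10.449 + 11.4056 = 21.8546


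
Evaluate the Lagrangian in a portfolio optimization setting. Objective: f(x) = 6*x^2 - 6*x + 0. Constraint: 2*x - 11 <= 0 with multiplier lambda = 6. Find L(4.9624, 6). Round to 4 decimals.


Step 1: Evaluate f(x).
f(4.9624) = 6*4.9624^2 - 6*4.9624 + 0 = 117.9781
Step 2: Evaluate g(x).
g(4.9624) = 2*4.9624 - 11 = -1.0752
Step 3: Compute Lagrangian.
L = 117.9781 + 6*-1.0752 = 111.5269


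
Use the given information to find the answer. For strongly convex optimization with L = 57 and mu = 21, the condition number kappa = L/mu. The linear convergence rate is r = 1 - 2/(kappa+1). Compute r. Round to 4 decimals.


Step 1: Compute the condition number.
kappa = L/mu = 57/21 = 2.7143
Step 2: Compute the convergence rate.
r = 1 - 2/(kappa + 1) = 1 - 2*mu/(L + mu) = (L - mu)/(L + mu) = 36/78 = 0.4615


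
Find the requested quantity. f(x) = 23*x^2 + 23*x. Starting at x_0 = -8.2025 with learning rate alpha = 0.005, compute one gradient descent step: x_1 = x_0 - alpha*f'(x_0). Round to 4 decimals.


We compute the gradient at x_0 and apply the update.
f'(x) = 46*x + 23
f'(-8.2025) = 46*-8.2025 + 23 = -354.315
x_1 = -8.2025 - 0.005*-354.315 = -6.4309


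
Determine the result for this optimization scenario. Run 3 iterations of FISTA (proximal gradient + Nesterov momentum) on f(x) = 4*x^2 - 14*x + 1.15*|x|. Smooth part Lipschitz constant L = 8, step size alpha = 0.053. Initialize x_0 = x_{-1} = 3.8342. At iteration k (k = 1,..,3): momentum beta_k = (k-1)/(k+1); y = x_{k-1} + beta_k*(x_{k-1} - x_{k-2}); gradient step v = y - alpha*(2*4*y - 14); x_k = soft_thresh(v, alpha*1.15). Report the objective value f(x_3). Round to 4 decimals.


FISTA on f(x) = 4*x^2 - 14*x + 1.15*|x|
L = 8, alpha = 0.053
Iteration 1: beta = 0.0, y = 3.8342 + 0.0*(3.8342 - 3.8342) = 3.8342
  grad(y) = 16.6736, v = y - alpha*grad = 2.9505
  prox(v) = soft_thresh(2.9505, 0.061) = 2.8895
Iteration 2: beta = 0.3333, y = 2.8895 + 0.3333*(2.8895 - 3.8342) = 2.5747
  grad(y) = 6.5973, v = y - alpha*grad = 2.225
  prox(v) = soft_thresh(2.225, 0.061) = 2.1641
Iteration 3: beta = 0.5, y = 2.1641 + 0.5*(2.1641 - 2.8895) = 1.8013
  grad(y) = 0.4105, v = y - alpha*grad = 1.7796
  prox(v) = soft_thresh(1.7796, 0.061) = 1.7186
f(x_3) = 4*1.7186^2 - 14*1.7186 + 1.15*|1.7186| = -10.2697


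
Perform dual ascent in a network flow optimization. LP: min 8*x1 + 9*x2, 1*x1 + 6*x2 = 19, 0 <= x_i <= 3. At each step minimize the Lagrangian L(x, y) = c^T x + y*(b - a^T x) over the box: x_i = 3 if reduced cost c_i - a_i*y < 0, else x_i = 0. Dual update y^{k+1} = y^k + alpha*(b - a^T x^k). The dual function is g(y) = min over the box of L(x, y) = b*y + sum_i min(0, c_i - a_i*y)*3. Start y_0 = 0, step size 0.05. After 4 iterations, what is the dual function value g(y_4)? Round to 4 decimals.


Dual ascent for LP: min 8*x1 + 9*x2, 1*x1 + 6*x2 = 19, 0 <= x_i <= 3
Step 1: y^k = 0.0, reduced costs: (8.0, 9.0)
  x^k = (0.0, 0.0), subgradient = b - a^T x = 19.0
  y^{k+1} = 0.0 + 0.05*19.0 = 0.95
Step 2: y^k = 0.95, reduced costs: (7.05, 3.3)
  x^k = (0.0, 0.0), subgradient = b - a^T x = 19.0
  y^{k+1} = 0.95 + 0.05*19.0 = 1.9
Step 3: y^k = 1.9, reduced costs: (6.1, -2.4)
  x^k = (0.0, 3.0), subgradient = b - a^T x = 1.0
  y^{k+1} = 1.9 + 0.05*1.0 = 1.95
Step 4: y^k = 1.95, reduced costs: (6.05, -2.7)
  x^k = (0.0, 3.0), subgradient = b - a^T x = 1.0
  y^{k+1} = 1.95 + 0.05*1.0 = 2.0
Dual objective at y_4 = 2.0: reduced costs (6.0, -3.0), box minimizer x = (0.0, 3.0)
g(y_4) = b*y + (c1 - a1*y)*x1 + (c2 - a2*y)*x2 = 19*2.0 + 6.0*0.0 + (-3.0)*3.0 = 38.0 + 0.0 - 9.0 = 29.0


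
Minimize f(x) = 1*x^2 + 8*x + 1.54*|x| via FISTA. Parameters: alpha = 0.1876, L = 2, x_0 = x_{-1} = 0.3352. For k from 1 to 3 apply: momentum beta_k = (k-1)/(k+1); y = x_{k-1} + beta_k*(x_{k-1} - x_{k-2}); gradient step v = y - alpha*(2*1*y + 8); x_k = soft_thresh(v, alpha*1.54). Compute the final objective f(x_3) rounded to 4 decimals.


FISTA on f(x) = 1*x^2 + 8*x + 1.54*|x|
L = 2, alpha = 0.1876
Iteration 1: beta = 0.0, y = 0.3352 + 0.0*(0.3352 - 0.3352) = 0.3352
  grad(y) = 8.6704, v = y - alpha*grad = -1.2914
  prox(v) = soft_thresh(-1.2914, 0.2889) = -1.0025
Iteration 2: beta = 0.3333, y = -1.0025 + 0.3333*(-1.0025 - 0.3352) = -1.4484
  grad(y) = 5.1033, v = y - alpha*grad = -2.4057
  prox(v) = soft_thresh(-2.4057, 0.2889) = -2.1168
Iteration 3: beta = 0.5, y = -2.1168 + 0.5*(-2.1168 + 1.0025) = -2.674
  grad(y) = 2.652, v = y - alpha*grad = -3.1715
  prox(v) = soft_thresh(-3.1715, 0.2889) = -2.8826
f(x_3) = 1*(-2.8826)^2 + 8*(-2.8826) + 1.54*|-2.8826| = -10.3122


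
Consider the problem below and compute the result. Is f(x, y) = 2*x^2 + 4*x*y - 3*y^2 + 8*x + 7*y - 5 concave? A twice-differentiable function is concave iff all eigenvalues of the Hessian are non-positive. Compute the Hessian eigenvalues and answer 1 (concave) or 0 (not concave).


The Hessian of f(x,y) = 2*x^2 + 4*x*y - 3*y^2 + 8*x + 7*y - 5 is:
H = [[4, 4], [4, -6]]
Trace = 4 - 6 = -2
Determinant = 4*-6 - (4)^2 = -40
Discriminant = (-2)^2 - 4*-40 = 164.0
Eigenvalues: lambda_1 = -7.4031, lambda_2 = 5.4031
The function is not concave.

0


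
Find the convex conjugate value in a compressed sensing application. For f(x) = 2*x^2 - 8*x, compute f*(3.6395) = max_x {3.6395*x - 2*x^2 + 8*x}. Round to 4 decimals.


f*(y) = sup_x {y*x - a*x^2 - b*x} = sup_x {(y-b)*x - a*x^2}
FOC: (y - b) - 2a*x = 0 => x* = (y - b)/(2a)
x* = (3.6395 + 8)/(2*2) = 2.9099
f*(3.6395) = (y-b)^2/(4a) = (3.6395 + 8)^2/(4*2)
= 135.478/8 = 16.9347


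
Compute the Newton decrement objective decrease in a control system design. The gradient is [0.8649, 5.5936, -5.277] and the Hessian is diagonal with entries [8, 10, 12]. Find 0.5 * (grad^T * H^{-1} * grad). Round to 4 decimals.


Step 1: H is diagonal, so H^(-1) * g = [0.1081, 0.5594, -0.4398].
Step 2: g^T H^(-1) g = sum_i g_i^2 / H_ii
  = (0.8649)^2/8 + (5.5936)^2/10 + (-5.277)^2/12
  = 0.0935 + 3.1288 + 2.3206 = 5.5429
Step 3: Objective decrease = 0.5 * g^T H^(-1) g = 2.7715


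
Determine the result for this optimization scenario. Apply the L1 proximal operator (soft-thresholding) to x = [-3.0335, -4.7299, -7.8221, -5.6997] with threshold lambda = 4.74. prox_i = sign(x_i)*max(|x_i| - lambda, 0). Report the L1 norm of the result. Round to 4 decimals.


Soft-thresholding with lambda = 4.74:
prox(-3.0335) = sign(-3.0335)*max(|-3.0335| - 4.74, 0) = 0.0
prox(-4.7299) = sign(-4.7299)*max(|-4.7299| - 4.74, 0) = 0.0
prox(-7.8221) = sign(-7.8221)*max(|-7.8221| - 4.74, 0) = -3.0821
prox(-5.6997) = sign(-5.6997)*max(|-5.6997| - 4.74, 0) = -0.9597
prox(x) = [0.0, 0.0, -3.0821, -0.9597]
||prox(x)||_1 = 0.0 + 0.0 + 3.0821 + 0.9597 = 4.0418


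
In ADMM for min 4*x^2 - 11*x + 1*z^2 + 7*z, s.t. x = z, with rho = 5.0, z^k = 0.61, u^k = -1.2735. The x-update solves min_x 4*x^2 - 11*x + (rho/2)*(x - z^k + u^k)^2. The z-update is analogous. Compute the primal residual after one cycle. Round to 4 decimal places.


ADMM iteration with rho = 5.0, z^k = 0.61, u^k = -1.2735
Step 1: x-update.
Minimize 4*x^2 - 11*x + (5.0/2)*(x - 0.61 - 1.2735)^2
FOC: (2*4 + 5.0)*x = 11 + 5.0*(0.61 + 1.2735)
x^{k+1} = 1.5706
Step 2: z-update.
Minimize 1*z^2 + 7*z + (5.0/2)*(1.5706 - z - 1.2735)^2
FOC: (2*1 + 5.0)*z = -7 + 5.0*(1.5706 - 1.2735)
z^{k+1} = -0.7878
Step 3: u-update.
u^{k+1} = -1.2735 + 1.5706 + 0.7878 = 1.0849
Step 4: Primal residual = |1.5706 + 0.7878| = 2.3584


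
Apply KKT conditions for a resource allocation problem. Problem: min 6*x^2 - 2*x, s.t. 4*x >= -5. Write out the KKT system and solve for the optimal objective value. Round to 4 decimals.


Step 1: Try lambda = 0 (constraint inactive).
Stationarity: 2*6*x - 2 = 0
x* = 2/(2*6) = 1/6 = 0.1667 (rounded; the exact value 1/6 is used below)
Check constraint: 4*0.1667 = 0.6668 >= -5 -- satisfied.
Step 2: Compute optimal value.
f(x*) = 6*(1/6)^2 - 2*(1/6) = -0.1667


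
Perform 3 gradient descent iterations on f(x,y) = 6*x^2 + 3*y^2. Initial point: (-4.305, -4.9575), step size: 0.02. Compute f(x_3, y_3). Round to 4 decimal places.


Gradient descent on f(x,y) = 6*x^2 + 3*y^2.
Starting point: (-4.305, -4.9575), alpha = 0.02
Step 1: grad_x = 2*6*-4.305 = -51.66, grad_y = 2*3*-4.9575 = -29.745
  x_1 = -4.305 - 0.02*-51.66 = -3.2718
  y_1 = -4.9575 - 0.02*-29.745 = -4.3626
Step 2: grad_x = 2*6*-3.2718 = -39.2616, grad_y = 2*3*-4.3626 = -26.1756
  x_2 = -3.2718 - 0.02*-39.2616 = -2.4866
  y_2 = -4.3626 - 0.02*-26.1756 = -3.8391
Step 3: grad_x = 2*6*-2.4866 = -29.8388, grad_y = 2*3*-3.8391 = -23.0345
  x_3 = -2.4866 - 0.02*-29.8388 = -1.8898
  y_3 = -3.8391 - 0.02*-23.0345 = -3.3784
f(-1.8898, -3.3784) = 6*(-1.8898)^2 + 3*(-3.3784)^2 = 55.6686


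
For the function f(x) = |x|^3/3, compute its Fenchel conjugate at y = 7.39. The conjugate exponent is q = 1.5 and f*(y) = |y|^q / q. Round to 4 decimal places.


The conjugate exponent q satisfies 1/p + 1/q = 1.
p = 3, so q = 3/(3 - 1) = 1.5
|y|^q = 7.39^1.5 = 20.0894
f*(7.39) = 20.0894 / 1.5 = 13.3929


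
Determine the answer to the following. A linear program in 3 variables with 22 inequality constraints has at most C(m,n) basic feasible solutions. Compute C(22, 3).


Each vertex corresponds to some choice of n active constraints out of m, so the number of vertices is at most C(m, n) = m! / (n!(m-n)!).
m = 22, n = 3
Numerator: 22 * 21 * 20
Denominator: 3! = 6
C(22, 3) = 1540


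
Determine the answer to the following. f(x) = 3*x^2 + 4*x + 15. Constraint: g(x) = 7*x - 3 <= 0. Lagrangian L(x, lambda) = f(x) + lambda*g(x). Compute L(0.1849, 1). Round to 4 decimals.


Step 1: Evaluate f(x).
f(0.1849) = 3*0.1849^2 + 4*0.1849 + 15 = 15.8422
Step 2: Evaluate g(x).
g(0.1849) = 7*0.1849 - 3 = -1.7057
Step 3: Compute Lagrangian.
L = 15.8422 + 1*-1.7057 = 14.1365


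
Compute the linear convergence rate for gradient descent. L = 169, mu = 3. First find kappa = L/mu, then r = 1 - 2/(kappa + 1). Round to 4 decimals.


Step 1: Compute the condition number.
kappa = L/mu = 169/3 = 56.3333
Step 2: Compute the convergence rate.
r = 1 - 2/(kappa + 1) = 1 - 2*mu/(L + mu) = (L - mu)/(L + mu) = 166/172 = 0.9651


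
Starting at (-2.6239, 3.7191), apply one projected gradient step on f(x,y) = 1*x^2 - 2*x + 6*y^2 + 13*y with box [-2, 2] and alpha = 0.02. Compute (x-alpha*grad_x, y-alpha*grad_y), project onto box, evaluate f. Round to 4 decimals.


Step 1: Compute gradient at (-2.6239, 3.7191).
grad_x = 2*1*-2.6239 - 2 = -7.2478
grad_y = 2*6*3.7191 + 13 = 57.6292
Step 2: Gradient step.
x_raw = -2.6239 - 0.02*-7.2478 = -2.4789
y_raw = 3.7191 - 0.02*57.6292 = 2.5665
Step 3: Project onto [-2, 2].
x_proj = clip(-2.4789) = -2.0
y_proj = clip(2.5665) = 2.0
Step 4: Evaluate f.
f(-2.0, 2.0) = 58.0


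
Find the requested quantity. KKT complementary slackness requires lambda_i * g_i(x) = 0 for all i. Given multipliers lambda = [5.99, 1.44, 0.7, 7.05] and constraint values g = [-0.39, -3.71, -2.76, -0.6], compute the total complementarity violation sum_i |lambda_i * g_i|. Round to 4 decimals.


KKT complementary slackness check:
lambda_1 * g_1 = 5.99 * -0.39 = -2.3361
lambda_2 * g_2 = 1.44 * -3.71 = -5.3424
lambda_3 * g_3 = 0.7 * -2.76 = -1.932
lambda_4 * g_4 = 7.05 * -0.6 = -4.23
Total violation = 2.3361 + 5.3424 + 1.932 + 4.23 = 13.8405


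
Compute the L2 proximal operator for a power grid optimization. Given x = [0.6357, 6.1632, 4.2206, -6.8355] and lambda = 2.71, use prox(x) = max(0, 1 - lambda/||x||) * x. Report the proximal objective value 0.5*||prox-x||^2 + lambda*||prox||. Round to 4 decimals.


Step 1: Compute ||x||.
||x|| = 10.1453
Step 2: Compute scaling factor.
scale = max(0, 1 - 2.71/10.1453) = 0.7329
Step 3: prox(x) = [0.4659, 4.5169, 3.0932, -5.0096]
||prox(x)|| = 7.4353
Step 4: Proximal objective.
0.5*||prox-x||^2 = 3.6721
lambda*||prox|| = 20.1497
Total = 23.8217


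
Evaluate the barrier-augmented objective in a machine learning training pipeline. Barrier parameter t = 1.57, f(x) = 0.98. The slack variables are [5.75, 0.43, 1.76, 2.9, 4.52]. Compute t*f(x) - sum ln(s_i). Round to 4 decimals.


Step 1: Compute log-barrier.
ln values: [1.7492, -0.844, 0.5653, 1.0647, 1.5085]
phi = -(1.7492 - 0.844 + 0.5653 + 1.0647 + 1.5085) = -4.0438
Step 2: Compute augmented objective.
t*f(x) = 1.57*0.98 = 1.5386
Total = 1.5386 - 4.0438 = -2.5052


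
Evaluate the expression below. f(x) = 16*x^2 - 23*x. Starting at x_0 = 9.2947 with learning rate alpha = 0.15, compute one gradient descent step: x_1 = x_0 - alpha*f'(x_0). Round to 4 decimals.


We compute the gradient at x_0 and apply the update.
f'(x) = 32*x - 23
f'(9.2947) = 32*9.2947 - 23 = 274.4304
x_1 = 9.2947 - 0.15*274.4304 = -31.8699


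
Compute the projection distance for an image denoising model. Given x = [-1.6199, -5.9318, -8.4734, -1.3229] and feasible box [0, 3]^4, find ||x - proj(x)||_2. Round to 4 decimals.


Project each component onto [0, 3].
clip(-1.6199) = 0.0, clip(-5.9318) = 0.0, clip(-8.4734) = 0.0, clip(-1.3229) = 0.0
Projection = [0.0, 0.0, 0.0, 0.0]
Squared diffs: [2.6241, 35.1863, 71.7985, 1.7501]
Distance = sqrt(111.359) = 10.5527


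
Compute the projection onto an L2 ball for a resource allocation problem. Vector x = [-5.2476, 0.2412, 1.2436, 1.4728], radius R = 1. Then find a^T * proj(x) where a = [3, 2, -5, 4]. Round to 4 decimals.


Step 1: Compute ||x|| (intermediates to 6 decimals).
||x|| = sqrt((-5.2476)^2 + 0.2412^2 + 1.2436^2 + 1.4728^2) = 5.595638
Step 2: Project.
Since ||x|| > R, scale = R/||x|| = 1/5.595638 = 0.178711, proj(x) = scale * x
proj(x) = [-0.937804, 0.043105, 0.222245, 0.263206]
Step 3: Dot product.
a^T * proj(x) = 3*(-0.937804) + 2*0.043105 - 5*0.222245 + 4*0.263206 = -2.7856


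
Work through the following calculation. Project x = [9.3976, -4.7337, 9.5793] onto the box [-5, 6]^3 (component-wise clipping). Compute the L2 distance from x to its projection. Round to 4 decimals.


Project each component onto [-5, 6].
clip(9.3976) = 6.0, clip(-4.7337) = -4.7337, clip(9.5793) = 6.0
Projection = [6.0, -4.7337, 6.0]
Squared diffs: [11.5437, 0.0, 12.8114]
Distance = sqrt(24.3551) = 4.9351


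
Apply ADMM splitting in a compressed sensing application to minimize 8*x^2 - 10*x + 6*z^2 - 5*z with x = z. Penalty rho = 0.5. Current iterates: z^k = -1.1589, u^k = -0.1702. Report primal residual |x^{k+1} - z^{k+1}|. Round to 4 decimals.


ADMM iteration with rho = 0.5, z^k = -1.1589, u^k = -0.1702
Step 1: x-update.
Minimize 8*x^2 - 10*x + (0.5/2)*(x + 1.1589 - 0.1702)^2
FOC: (2*8 + 0.5)*x = 10 + 0.5*(-1.1589 + 0.1702)
x^{k+1} = 0.5761
Step 2: z-update.
Minimize 6*z^2 - 5*z + (0.5/2)*(0.5761 - z - 0.1702)^2
FOC: (2*6 + 0.5)*z = 5 + 0.5*(0.5761 - 0.1702)
z^{k+1} = 0.4162
Step 3: u-update.
u^{k+1} = -0.1702 + 0.5761 - 0.4162 = -0.0103
Step 4: Primal residual = |0.5761 - 0.4162| = 0.1599


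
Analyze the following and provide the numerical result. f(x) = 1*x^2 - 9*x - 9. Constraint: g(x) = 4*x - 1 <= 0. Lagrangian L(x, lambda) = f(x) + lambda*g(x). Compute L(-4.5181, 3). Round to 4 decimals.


Step 1: Evaluate f(x).
f(-4.5181) = 1*(-4.5181)^2 - 9*(-4.5181) - 9 = 52.0761
Step 2: Evaluate g(x).
g(-4.5181) = 4*-4.5181 - 1 = -19.0724
Step 3: Compute Lagrangian.
L = 52.0761 + 3*-19.0724 = -5.1411


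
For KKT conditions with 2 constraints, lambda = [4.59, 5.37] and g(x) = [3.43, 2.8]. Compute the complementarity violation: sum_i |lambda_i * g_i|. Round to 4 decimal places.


KKT complementary slackness check:
lambda_1 * g_1 = 4.59 * 3.43 = 15.7437
lambda_2 * g_2 = 5.37 * 2.8 = 15.036
Total violation = 15.7437 + 15.036 = 30.7797


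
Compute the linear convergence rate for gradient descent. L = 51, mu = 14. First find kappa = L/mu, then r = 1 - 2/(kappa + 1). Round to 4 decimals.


Step 1: Compute the condition number.
kappa = L/mu = 51/14 = 3.6429
Step 2: Compute the convergence rate.
r = 1 - 2/(kappa + 1) = 1 - 2*mu/(L + mu) = (L - mu)/(L + mu) = 37/65 = 0.5692


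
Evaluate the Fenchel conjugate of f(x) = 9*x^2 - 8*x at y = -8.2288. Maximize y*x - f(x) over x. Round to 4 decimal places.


f*(y) = sup_x {y*x - a*x^2 - b*x} = sup_x {(y-b)*x - a*x^2}
FOC: (y - b) - 2a*x = 0 => x* = (y - b)/(2a)
x* = (-8.2288 + 8)/(2*9) = -0.0127
f*(-8.2288) = (y-b)^2/(4a) = (-8.2288 + 8)^2/(4*9)
= 0.0523/36 = 0.0015


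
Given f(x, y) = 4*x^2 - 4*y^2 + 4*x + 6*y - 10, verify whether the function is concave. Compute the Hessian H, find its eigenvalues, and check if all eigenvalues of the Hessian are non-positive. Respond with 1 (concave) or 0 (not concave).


The Hessian of f(x,y) = 4*x^2 - 4*y^2 + 4*x + 6*y - 10 is:
H = [[8, 0], [0, -8]]
Trace = 8 - 8 = 0
Determinant = 8*-8 - (0)^2 = -64
Discriminant = (0)^2 - 4*-64 = 256.0
Eigenvalues: lambda_1 = -8.0, lambda_2 = 8.0
The function is not concave.

0


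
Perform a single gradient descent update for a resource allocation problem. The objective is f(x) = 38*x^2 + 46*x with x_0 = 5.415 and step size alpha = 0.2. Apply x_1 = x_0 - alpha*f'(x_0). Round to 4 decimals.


We compute the gradient at x_0 and apply the update.
f'(x) = 76*x + 46
f'(5.415) = 76*5.415 + 46 = 457.54
x_1 = 5.415 - 0.2*457.54 = -86.093


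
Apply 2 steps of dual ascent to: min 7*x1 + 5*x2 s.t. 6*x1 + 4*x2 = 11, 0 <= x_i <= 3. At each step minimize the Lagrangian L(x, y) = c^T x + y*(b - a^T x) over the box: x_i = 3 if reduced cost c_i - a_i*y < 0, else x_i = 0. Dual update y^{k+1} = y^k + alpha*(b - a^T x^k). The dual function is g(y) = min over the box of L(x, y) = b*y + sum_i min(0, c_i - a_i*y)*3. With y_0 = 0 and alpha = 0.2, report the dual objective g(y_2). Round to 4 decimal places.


Dual ascent for LP: min 7*x1 + 5*x2, 6*x1 + 4*x2 = 11, 0 <= x_i <= 3
Step 1: y^k = 0.0, reduced costs: (7.0, 5.0)
  x^k = (0.0, 0.0), subgradient = b - a^T x = 11.0
  y^{k+1} = 0.0 + 0.2*11.0 = 2.2
Step 2: y^k = 2.2, reduced costs: (-6.2, -3.8)
  x^k = (3.0, 3.0), subgradient = b - a^T x = -19.0
  y^{k+1} = 2.2 + 0.2*-19.0 = -1.6
Dual objective at y_2 = -1.6: reduced costs (16.6, 11.4), box minimizer x = (0.0, 0.0)
g(y_2) = b*y + (c1 - a1*y)*x1 + (c2 - a2*y)*x2 = 11*(-1.6) + 16.6*0.0 + 11.4*0.0 = -17.6 + 0.0 + 0.0 = -17.6


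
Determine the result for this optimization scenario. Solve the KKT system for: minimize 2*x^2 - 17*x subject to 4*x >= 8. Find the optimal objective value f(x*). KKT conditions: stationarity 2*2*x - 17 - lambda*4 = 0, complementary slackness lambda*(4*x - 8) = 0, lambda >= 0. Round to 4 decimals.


Step 1: Try lambda = 0 (constraint inactive).
Stationarity: 2*2*x - 17 = 0
x* = 17/(2*2) = 4.25
Check constraint: 4*4.25 = 17.0 >= 8 -- satisfied.
Step 2: Compute optimal value.
f(x*) = 2*4.25^2 - 17*4.25 = -36.125


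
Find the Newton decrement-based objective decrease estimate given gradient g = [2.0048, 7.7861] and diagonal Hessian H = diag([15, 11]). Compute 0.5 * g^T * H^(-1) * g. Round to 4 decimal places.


Step 1: H is diagonal, so H^(-1) * g = [0.1337, 0.7078].
Step 2: g^T H^(-1) g = sum_i g_i^2 / H_ii
  = (2.0048)^2/15 + (7.7861)^2/11
  = 0.2679 + 5.5112 = 5.7792
Step 3: Objective decrease = 0.5 * g^T H^(-1) g = 2.8896


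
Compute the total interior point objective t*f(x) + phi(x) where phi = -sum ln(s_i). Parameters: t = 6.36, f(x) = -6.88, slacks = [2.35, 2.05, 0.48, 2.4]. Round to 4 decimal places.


Step 1: Compute log-barrier.
ln values: [0.8544, 0.7178, -0.734, 0.8755]
phi = -(0.8544 + 0.7178 - 0.734 + 0.8755) = -1.7138
Step 2: Compute augmented objective.
t*f(x) = 6.36*-6.88 = -43.7568
Total = -43.7568 - 1.7138 = -45.4706


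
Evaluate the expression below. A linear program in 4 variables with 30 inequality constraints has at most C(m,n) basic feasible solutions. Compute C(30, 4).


Each vertex corresponds to some choice of n active constraints out of m, so the number of vertices is at most C(m, n) = m! / (n!(m-n)!).
m = 30, n = 4
Numerator: 30 * 29 * 28 * 27
Denominator: 4! = 24
C(30, 4) = 27405


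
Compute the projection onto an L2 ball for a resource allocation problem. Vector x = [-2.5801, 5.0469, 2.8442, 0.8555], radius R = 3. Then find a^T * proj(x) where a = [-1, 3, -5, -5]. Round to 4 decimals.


Step 1: Compute ||x|| (intermediates to 6 decimals).
||x|| = sqrt((-2.5801)^2 + 5.0469^2 + 2.8442^2 + 0.8555^2) = 6.399177
Step 2: Project.
Since ||x|| > R, scale = R/||x|| = 3/6.399177 = 0.46881, proj(x) = scale * x
proj(x) = [-1.209577, 2.366037, 1.333389, 0.401067]
Step 3: Dot product.
a^T * proj(x) = -1*(-1.209577) + 3*2.366037 - 5*1.333389 - 5*0.401067 = -0.3646


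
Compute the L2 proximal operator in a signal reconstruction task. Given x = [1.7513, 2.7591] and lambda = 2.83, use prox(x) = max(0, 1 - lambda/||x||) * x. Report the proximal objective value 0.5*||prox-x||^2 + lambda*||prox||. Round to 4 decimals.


Step 1: Compute ||x||.
||x|| = 3.268
Step 2: Compute scaling factor.
scale = max(0, 1 - 2.83/3.268) = 0.134
Step 3: prox(x) = [0.2347, 0.3698]
||prox(x)|| = 0.438
Step 4: Proximal objective.
0.5*||prox-x||^2 = 4.0045
lambda*||prox|| = 1.2395
Total = 5.2439


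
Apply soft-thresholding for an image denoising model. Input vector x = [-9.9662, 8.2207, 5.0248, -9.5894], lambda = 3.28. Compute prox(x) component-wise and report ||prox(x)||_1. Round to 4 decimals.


Soft-thresholding with lambda = 3.28:
prox(-9.9662) = sign(-9.9662)*max(|-9.9662| - 3.28, 0) = -6.6862
prox(8.2207) = sign(8.2207)*max(|8.2207| - 3.28, 0) = 4.9407
prox(5.0248) = sign(5.0248)*max(|5.0248| - 3.28, 0) = 1.7448
prox(-9.5894) = sign(-9.5894)*max(|-9.5894| - 3.28, 0) = -6.3094
prox(x) = [-6.6862, 4.9407, 1.7448, -6.3094]
||prox(x)||_1 = 6.6862 + 4.9407 + 1.7448 + 6.3094 = 19.6811


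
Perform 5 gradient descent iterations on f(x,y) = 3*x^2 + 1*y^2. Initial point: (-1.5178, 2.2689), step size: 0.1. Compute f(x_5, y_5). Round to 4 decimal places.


Gradient descent on f(x,y) = 3*x^2 + 1*y^2.
Starting point: (-1.5178, 2.2689), alpha = 0.1
Step 1: grad_x = 2*3*-1.5178 = -9.1068, grad_y = 2*1*2.2689 = 4.5378
  x_1 = -1.5178 - 0.1*-9.1068 = -0.6071
  y_1 = 2.2689 - 0.1*4.5378 = 1.8151
Step 2: grad_x = 2*3*-0.6071 = -3.6427, grad_y = 2*1*1.8151 = 3.6302
  x_2 = -0.6071 - 0.1*-3.6427 = -0.2428
  y_2 = 1.8151 - 0.1*3.6302 = 1.4521
Step 3: grad_x = 2*3*-0.2428 = -1.4571, grad_y = 2*1*1.4521 = 2.9042
  x_3 = -0.2428 - 0.1*-1.4571 = -0.0971
  y_3 = 1.4521 - 0.1*2.9042 = 1.1617
Step 4: grad_x = 2*3*-0.0971 = -0.5828, grad_y = 2*1*1.1617 = 2.3234
  x_4 = -0.0971 - 0.1*-0.5828 = -0.0389
  y_4 = 1.1617 - 0.1*2.3234 = 0.9293
Step 5: grad_x = 2*3*-0.0389 = -0.2331, grad_y = 2*1*0.9293 = 1.8587
  x_5 = -0.0389 - 0.1*-0.2331 = -0.0155
  y_5 = 0.9293 - 0.1*1.8587 = 0.7435
f(-0.0155, 0.7435) = 3*(-0.0155)^2 + 1*0.7435^2 = 0.5535


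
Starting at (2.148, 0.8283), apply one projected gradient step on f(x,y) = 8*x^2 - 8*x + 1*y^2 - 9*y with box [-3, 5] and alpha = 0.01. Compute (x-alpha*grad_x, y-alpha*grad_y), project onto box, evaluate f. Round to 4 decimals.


Step 1: Compute gradient at (2.148, 0.8283).
grad_x = 2*8*2.148 - 8 = 26.368
grad_y = 2*1*0.8283 - 9 = -7.3434
Step 2: Gradient step.
x_raw = 2.148 - 0.01*26.368 = 1.8843
y_raw = 0.8283 - 0.01*-7.3434 = 0.9017
Step 3: Project onto [-3, 5].
x_proj = clip(1.8843) = 1.8843
y_proj = clip(0.9017) = 0.9017
Step 4: Evaluate f.
f(1.8843, 0.9017) = 6.0283


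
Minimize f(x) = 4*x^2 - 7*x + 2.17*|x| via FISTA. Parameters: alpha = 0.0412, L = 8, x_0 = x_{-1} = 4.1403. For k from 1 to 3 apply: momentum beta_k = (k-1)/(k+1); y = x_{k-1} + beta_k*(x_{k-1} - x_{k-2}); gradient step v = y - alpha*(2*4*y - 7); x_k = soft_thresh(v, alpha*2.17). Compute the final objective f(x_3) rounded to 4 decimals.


FISTA on f(x) = 4*x^2 - 7*x + 2.17*|x|
L = 8, alpha = 0.0412
Iteration 1: beta = 0.0, y = 4.1403 + 0.0*(4.1403 - 4.1403) = 4.1403
  grad(y) = 26.1224, v = y - alpha*grad = 3.0641
  prox(v) = soft_thresh(3.0641, 0.0894) = 2.9747
Iteration 2: beta = 0.3333, y = 2.9747 + 0.3333*(2.9747 - 4.1403) = 2.5861
  grad(y) = 13.6888, v = y - alpha*grad = 2.0221
  prox(v) = soft_thresh(2.0221, 0.0894) = 1.9327
Iteration 3: beta = 0.5, y = 1.9327 + 0.5*(1.9327 - 2.9747) = 1.4118
  grad(y) = 4.294, v = y - alpha*grad = 1.2348
  prox(v) = soft_thresh(1.2348, 0.0894) = 1.1454
f(x_3) = 4*1.1454^2 - 7*1.1454 + 2.17*|1.1454| = -0.2844


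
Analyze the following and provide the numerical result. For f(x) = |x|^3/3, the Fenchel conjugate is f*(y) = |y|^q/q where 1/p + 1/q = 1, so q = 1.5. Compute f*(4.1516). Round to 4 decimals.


The conjugate exponent q satisfies 1/p + 1/q = 1.
p = 3, so q = 3/(3 - 1) = 1.5
|y|^q = 4.1516^1.5 = 8.4591
f*(4.1516) = 8.4591 / 1.5 = 5.6394


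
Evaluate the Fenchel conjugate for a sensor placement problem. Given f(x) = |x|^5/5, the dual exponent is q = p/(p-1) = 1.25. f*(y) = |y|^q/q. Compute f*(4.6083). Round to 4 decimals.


The conjugate exponent q satisfies 1/p + 1/q = 1.
p = 5, so q = 5/(5 - 1) = 1.25
|y|^q = 4.6083^1.25 = 6.7519
f*(4.6083) = 6.7519 / 1.25 = 5.4015


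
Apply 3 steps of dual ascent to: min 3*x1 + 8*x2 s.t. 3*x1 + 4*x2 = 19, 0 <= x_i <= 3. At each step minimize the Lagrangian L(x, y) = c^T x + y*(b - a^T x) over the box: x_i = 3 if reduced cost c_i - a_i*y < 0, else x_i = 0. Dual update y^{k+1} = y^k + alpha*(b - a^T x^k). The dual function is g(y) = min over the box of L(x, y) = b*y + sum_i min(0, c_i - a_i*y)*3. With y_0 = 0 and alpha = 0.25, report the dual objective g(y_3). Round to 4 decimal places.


Dual ascent for LP: min 3*x1 + 8*x2, 3*x1 + 4*x2 = 19, 0 <= x_i <= 3
Step 1: y^k = 0.0, reduced costs: (3.0, 8.0)
  x^k = (0.0, 0.0), subgradient = b - a^T x = 19.0
  y^{k+1} = 0.0 + 0.25*19.0 = 4.75
Step 2: y^k = 4.75, reduced costs: (-11.25, -11.0)
  x^k = (3.0, 3.0), subgradient = b - a^T x = -2.0
  y^{k+1} = 4.75 + 0.25*-2.0 = 4.25
Step 3: y^k = 4.25, reduced costs: (-9.75, -9.0)
  x^k = (3.0, 3.0), subgradient = b - a^T x = -2.0
  y^{k+1} = 4.25 + 0.25*-2.0 = 3.75
Dual objective at y_3 = 3.75: reduced costs (-8.25, -7.0), box minimizer x = (3.0, 3.0)
g(y_3) = b*y + (c1 - a1*y)*x1 + (c2 - a2*y)*x2 = 19*3.75 + (-8.25)*3.0 + (-7.0)*3.0 = 71.25 - 24.75 - 21.0 = 25.5


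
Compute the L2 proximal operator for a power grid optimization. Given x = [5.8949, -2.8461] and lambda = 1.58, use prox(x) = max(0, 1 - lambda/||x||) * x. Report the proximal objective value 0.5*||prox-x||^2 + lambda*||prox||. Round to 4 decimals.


Step 1: Compute ||x||.
||x|| = 6.546
Step 2: Compute scaling factor.
scale = max(0, 1 - 1.58/6.546) = 0.7586
Step 3: prox(x) = [4.4721, -2.1591]
||prox(x)|| = 4.966
Step 4: Proximal objective.
0.5*||prox-x||^2 = 1.2482
lambda*||prox|| = 7.8463
Total = 9.0945


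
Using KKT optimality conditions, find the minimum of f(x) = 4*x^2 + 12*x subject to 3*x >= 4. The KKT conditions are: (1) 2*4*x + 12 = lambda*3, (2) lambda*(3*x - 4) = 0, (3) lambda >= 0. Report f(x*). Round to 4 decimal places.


Step 1: Try lambda = 0 (constraint inactive).
x_unc = -12/(2*4) = -1.5
Check: 3*-1.5 = -4.5 < 4 -- violated!
Step 2: Constraint must be active: 3*x = 4
x* = 4/3 = 1.3333 (rounded; the exact value 4/3 is used below)
lambda = (2*4*(4/3) + 12)/3 = 7.5556
Step 3: Compute optimal value.
f(x*) = 4*(4/3)^2 + 12*(4/3) = 23.1111


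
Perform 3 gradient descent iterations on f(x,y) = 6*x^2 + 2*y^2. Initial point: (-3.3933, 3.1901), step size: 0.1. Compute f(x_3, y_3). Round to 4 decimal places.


Gradient descent on f(x,y) = 6*x^2 + 2*y^2.
Starting point: (-3.3933, 3.1901), alpha = 0.1
Step 1: grad_x = 2*6*-3.3933 = -40.7196, grad_y = 2*2*3.1901 = 12.7604
  x_1 = -3.3933 - 0.1*-40.7196 = 0.6787
  y_1 = 3.1901 - 0.1*12.7604 = 1.9141
Step 2: grad_x = 2*6*0.6787 = 8.1439, grad_y = 2*2*1.9141 = 7.6562
  x_2 = 0.6787 - 0.1*8.1439 = -0.1357
  y_2 = 1.9141 - 0.1*7.6562 = 1.1484
Step 3: grad_x = 2*6*-0.1357 = -1.6288, grad_y = 2*2*1.1484 = 4.5937
  x_3 = -0.1357 - 0.1*-1.6288 = 0.0271
  y_3 = 1.1484 - 0.1*4.5937 = 0.6891
f(0.0271, 0.6891) = 6*0.0271^2 + 2*0.6891^2 = 0.954


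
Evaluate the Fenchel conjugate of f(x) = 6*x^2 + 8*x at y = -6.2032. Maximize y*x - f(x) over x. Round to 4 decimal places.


f*(y) = sup_x {y*x - a*x^2 - b*x} = sup_x {(y-b)*x - a*x^2}
FOC: (y - b) - 2a*x = 0 => x* = (y - b)/(2a)
x* = (-6.2032 - 8)/(2*6) = -1.1836
f*(-6.2032) = (y-b)^2/(4a) = (-6.2032 - 8)^2/(4*6)
= 201.7309/24 = 8.4055


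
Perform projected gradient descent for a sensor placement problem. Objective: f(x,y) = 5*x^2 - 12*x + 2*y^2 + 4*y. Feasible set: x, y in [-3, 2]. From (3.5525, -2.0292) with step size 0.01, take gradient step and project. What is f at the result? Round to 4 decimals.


Step 1: Compute gradient at (3.5525, -2.0292).
grad_x = 2*5*3.5525 - 12 = 23.525
grad_y = 2*2*-2.0292 + 4 = -4.1168
Step 2: Gradient step.
x_raw = 3.5525 - 0.01*23.525 = 3.3173
y_raw = -2.0292 - 0.01*-4.1168 = -1.988
Step 3: Project onto [-3, 2].
x_proj = clip(3.3173) = 2.0
y_proj = clip(-1.988) = -1.988
Step 4: Evaluate f.
f(2.0, -1.988) = -4.0476


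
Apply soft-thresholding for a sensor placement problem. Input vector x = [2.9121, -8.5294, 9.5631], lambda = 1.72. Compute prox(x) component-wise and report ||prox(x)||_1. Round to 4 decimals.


Soft-thresholding with lambda = 1.72:
prox(2.9121) = sign(2.9121)*max(|2.9121| - 1.72, 0) = 1.1921
prox(-8.5294) = sign(-8.5294)*max(|-8.5294| - 1.72, 0) = -6.8094
prox(9.5631) = sign(9.5631)*max(|9.5631| - 1.72, 0) = 7.8431
prox(x) = [1.1921, -6.8094, 7.8431]
||prox(x)||_1 = 1.1921 + 6.8094 + 7.8431 = 15.8446
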